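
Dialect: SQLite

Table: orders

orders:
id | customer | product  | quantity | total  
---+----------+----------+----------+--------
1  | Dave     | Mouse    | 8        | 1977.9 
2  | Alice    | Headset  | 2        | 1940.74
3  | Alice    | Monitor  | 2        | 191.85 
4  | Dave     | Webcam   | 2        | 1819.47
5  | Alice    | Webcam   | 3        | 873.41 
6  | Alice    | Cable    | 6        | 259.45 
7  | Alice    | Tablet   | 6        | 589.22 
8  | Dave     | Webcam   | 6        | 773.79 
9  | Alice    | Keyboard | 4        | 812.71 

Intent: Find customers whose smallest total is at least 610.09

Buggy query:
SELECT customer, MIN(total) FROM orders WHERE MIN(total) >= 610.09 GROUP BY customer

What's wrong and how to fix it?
Bug: Aggregates like MIN are computed per group after WHERE runs

Fix: Replace WHERE with HAVING after the GROUP BY

Corrected query:
SELECT customer, MIN(total) FROM orders GROUP BY customer HAVING MIN(total) >= 610.09

Result:
customer | MIN(total)
---------+-----------
Dave     | 773.79    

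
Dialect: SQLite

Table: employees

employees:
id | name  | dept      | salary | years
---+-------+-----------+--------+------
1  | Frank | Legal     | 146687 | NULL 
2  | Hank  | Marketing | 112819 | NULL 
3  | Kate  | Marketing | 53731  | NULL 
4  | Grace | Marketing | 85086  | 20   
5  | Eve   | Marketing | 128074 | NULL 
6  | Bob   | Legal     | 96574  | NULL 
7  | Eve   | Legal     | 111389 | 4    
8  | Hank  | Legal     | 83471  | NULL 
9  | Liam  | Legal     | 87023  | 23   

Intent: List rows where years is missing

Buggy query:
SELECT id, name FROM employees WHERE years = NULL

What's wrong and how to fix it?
Bug: '= NULL' is always unknown in SQL three-valued logic, so no rows match

Fix: Replace '= NULL' with 'IS NULL'

Corrected query:
SELECT id, name FROM employees WHERE years IS NULL

Result:
id | name 
---+------
1  | Frank
2  | Hank 
3  | Kate 
5  | Eve  
6  | Bob  
8  | Hank 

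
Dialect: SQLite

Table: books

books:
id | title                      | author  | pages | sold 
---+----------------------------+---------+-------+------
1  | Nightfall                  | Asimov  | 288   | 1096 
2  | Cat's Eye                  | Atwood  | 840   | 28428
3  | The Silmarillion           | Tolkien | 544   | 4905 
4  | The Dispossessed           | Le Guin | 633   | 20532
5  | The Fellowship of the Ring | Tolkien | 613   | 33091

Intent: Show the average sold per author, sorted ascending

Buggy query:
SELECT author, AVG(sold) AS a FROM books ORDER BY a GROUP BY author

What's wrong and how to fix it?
Bug: ORDER BY appears before GROUP BY; SQL clause order requires GROUP BY first

Fix: Move ORDER BY to the end, after GROUP BY

Corrected query:
SELECT author, AVG(sold) AS a FROM books GROUP BY author ORDER BY a

Result:
author  | a    
--------+------
Asimov  | 1096 
Tolkien | 18998
Le Guin | 20532
Atwood  | 28428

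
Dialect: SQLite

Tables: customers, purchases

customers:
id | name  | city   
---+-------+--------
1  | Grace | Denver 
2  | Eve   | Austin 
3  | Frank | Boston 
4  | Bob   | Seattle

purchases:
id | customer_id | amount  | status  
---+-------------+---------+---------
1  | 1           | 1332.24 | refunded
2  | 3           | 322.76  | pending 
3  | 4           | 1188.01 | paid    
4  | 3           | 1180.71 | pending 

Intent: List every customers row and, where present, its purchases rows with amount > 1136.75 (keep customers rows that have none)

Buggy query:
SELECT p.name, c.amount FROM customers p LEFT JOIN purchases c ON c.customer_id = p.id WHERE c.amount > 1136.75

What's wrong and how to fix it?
Bug: Filtering c.amount in WHERE discards the NULL rows produced by LEFT JOIN, turning it into an inner join

Fix: Move the right-table condition into the ON clause so unmatched parents are kept

Corrected query:
SELECT p.name, c.amount FROM customers p LEFT JOIN purchases c ON c.customer_id = p.id AND c.amount > 1136.75

Result:
name  | amount 
------+--------
Grace | 1332.24
Eve   | NULL   
Frank | 1180.71
Bob   | 1188.01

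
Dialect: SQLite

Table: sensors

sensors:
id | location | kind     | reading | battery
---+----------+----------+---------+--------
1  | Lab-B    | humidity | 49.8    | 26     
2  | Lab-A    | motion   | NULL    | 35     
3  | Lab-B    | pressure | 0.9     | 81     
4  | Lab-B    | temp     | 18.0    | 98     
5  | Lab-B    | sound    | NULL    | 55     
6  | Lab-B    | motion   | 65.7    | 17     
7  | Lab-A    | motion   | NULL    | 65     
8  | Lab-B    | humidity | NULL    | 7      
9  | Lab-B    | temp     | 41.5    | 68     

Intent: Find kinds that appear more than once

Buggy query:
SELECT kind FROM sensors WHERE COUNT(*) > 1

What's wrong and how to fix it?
Bug: WHERE can't reference COUNT(*); aggregates are computed after WHERE

Fix: GROUP BY kind, then filter groups with HAVING COUNT(*) > 1

Corrected query:
SELECT kind FROM sensors GROUP BY kind HAVING COUNT(*) > 1

Result:
kind    
--------
humidity
motion  
temp    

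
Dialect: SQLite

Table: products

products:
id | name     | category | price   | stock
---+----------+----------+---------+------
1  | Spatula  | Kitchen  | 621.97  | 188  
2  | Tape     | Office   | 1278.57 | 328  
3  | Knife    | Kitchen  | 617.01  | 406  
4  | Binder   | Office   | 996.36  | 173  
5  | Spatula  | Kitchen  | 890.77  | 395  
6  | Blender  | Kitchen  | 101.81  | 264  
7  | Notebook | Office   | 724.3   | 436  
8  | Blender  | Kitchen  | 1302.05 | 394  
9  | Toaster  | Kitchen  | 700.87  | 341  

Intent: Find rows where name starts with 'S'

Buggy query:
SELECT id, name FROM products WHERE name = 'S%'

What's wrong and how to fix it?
Bug: Wildcards only work with LIKE; '=' treats '%' as a literal character

Fix: Use LIKE for wildcard pattern matching

Corrected query:
SELECT id, name FROM products WHERE name LIKE 'S%'

Result:
id | name   
---+--------
1  | Spatula
5  | Spatula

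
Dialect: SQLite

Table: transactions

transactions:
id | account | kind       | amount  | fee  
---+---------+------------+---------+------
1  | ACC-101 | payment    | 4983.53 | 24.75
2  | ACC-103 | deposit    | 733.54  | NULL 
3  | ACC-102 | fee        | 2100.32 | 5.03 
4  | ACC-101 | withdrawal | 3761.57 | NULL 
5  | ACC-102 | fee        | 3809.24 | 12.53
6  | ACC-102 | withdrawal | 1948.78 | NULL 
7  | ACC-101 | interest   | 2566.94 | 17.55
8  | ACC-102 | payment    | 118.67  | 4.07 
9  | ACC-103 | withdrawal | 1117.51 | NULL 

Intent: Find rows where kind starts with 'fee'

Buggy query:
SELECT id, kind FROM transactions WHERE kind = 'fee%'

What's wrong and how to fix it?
Bug: '=' compares the literal string including the % character; pattern matching needs LIKE

Fix: Replace '=' with LIKE so 'fee%' is treated as a pattern

Corrected query:
SELECT id, kind FROM transactions WHERE kind LIKE 'fee%'

Result:
id | kind
---+-----
3  | fee 
5  | fee 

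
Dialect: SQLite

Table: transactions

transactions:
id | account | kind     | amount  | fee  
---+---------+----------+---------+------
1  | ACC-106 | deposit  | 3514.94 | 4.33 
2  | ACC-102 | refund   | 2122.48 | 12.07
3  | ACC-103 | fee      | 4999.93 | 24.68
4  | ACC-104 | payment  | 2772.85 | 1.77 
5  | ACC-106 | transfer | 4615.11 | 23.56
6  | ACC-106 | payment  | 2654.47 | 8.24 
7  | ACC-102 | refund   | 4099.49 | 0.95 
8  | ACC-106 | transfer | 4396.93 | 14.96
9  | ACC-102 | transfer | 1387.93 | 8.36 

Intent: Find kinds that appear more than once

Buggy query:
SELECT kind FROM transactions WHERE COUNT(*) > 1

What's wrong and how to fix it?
Bug: WHERE can't reference COUNT(*); aggregates are computed after WHERE

Fix: GROUP BY kind, then filter groups with HAVING COUNT(*) > 1

Corrected query:
SELECT kind FROM transactions GROUP BY kind HAVING COUNT(*) > 1

Result:
kind    
--------
payment 
refund  
transfer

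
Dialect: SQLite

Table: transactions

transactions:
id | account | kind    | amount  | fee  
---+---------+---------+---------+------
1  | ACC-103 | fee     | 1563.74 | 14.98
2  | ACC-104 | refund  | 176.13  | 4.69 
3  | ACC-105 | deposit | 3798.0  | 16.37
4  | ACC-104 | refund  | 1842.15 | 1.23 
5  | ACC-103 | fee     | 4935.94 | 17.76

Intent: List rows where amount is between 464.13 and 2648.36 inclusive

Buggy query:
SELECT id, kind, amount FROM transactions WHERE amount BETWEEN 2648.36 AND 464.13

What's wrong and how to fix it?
Bug: The bounds are reversed; BETWEEN a AND b requires a <= b to match anything

Fix: Write BETWEEN 464.13 AND 2648.36

Corrected query:
SELECT id, kind, amount FROM transactions WHERE amount BETWEEN 464.13 AND 2648.36

Result:
id | kind   | amount 
---+--------+--------
1  | fee    | 1563.74
4  | refund | 1842.15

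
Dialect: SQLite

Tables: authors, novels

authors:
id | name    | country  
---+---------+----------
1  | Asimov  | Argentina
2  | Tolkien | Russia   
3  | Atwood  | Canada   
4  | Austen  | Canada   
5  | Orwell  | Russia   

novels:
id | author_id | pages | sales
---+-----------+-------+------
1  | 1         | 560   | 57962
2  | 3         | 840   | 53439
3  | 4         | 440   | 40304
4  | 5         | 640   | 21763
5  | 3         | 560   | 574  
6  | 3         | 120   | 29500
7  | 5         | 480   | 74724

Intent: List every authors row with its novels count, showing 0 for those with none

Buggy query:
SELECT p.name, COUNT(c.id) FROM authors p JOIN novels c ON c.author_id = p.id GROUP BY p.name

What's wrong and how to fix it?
Bug: An inner join excludes parents with zero children

Fix: Use LEFT JOIN so parents without children still appear (COUNT(c.id) gives 0)

Corrected query:
SELECT p.name, COUNT(c.id) FROM authors p LEFT JOIN novels c ON c.author_id = p.id GROUP BY p.name

Result:
name    | COUNT(c.id)
--------+------------
Asimov  | 1          
Atwood  | 3          
Austen  | 1          
Orwell  | 2          
Tolkien | 0          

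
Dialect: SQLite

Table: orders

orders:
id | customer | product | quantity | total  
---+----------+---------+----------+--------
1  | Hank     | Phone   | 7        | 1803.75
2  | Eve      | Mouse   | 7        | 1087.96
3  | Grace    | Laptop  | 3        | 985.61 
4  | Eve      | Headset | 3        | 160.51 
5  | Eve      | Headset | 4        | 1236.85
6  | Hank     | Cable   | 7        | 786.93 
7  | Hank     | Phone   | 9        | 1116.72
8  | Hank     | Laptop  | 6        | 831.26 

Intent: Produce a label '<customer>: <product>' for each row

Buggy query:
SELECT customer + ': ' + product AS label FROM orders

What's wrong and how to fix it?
Bug: SQLite uses || for string concatenation; + coerces text to numbers (yielding 0)

Fix: Use the || operator for string concatenation

Corrected query:
SELECT customer || ': ' || product AS label FROM orders

Result:
label        
-------------
Hank: Phone  
Eve: Mouse   
Grace: Laptop
Eve: Headset 
Eve: Headset 
Hank: Cable  
Hank: Phone  
Hank: Laptop 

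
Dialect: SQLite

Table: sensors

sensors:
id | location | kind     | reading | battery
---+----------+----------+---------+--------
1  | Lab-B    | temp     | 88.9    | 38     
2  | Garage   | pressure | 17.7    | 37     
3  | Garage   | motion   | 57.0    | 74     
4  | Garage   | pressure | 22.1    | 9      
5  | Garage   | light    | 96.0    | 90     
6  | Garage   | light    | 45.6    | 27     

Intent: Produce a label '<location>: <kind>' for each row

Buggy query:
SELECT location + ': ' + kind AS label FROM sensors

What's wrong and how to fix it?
Bug: SQLite uses || for string concatenation; + coerces text to numbers (yielding 0)

Fix: Replace + with || to concatenate text

Corrected query:
SELECT location || ': ' || kind AS label FROM sensors

Result:
label           
----------------
Lab-B: temp     
Garage: pressure
Garage: motion  
Garage: pressure
Garage: light   
Garage: light   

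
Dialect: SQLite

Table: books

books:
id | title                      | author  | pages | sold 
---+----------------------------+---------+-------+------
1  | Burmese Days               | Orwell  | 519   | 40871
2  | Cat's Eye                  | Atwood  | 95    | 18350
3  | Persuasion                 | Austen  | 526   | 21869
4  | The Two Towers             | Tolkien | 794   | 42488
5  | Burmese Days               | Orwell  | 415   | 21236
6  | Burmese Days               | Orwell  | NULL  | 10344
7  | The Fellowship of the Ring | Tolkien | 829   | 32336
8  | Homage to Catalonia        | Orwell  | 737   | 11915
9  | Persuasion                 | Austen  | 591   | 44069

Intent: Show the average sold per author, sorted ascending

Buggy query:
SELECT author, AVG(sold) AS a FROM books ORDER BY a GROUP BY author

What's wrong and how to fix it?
Bug: GROUP BY must precede ORDER BY

Fix: Reorder: SELECT … FROM … GROUP BY … ORDER BY …

Corrected query:
SELECT author, AVG(sold) AS a FROM books GROUP BY author ORDER BY a

Result:
author  | a      
--------+--------
Atwood  | 18350  
Orwell  | 21091.5
Austen  | 32969  
Tolkien | 37412  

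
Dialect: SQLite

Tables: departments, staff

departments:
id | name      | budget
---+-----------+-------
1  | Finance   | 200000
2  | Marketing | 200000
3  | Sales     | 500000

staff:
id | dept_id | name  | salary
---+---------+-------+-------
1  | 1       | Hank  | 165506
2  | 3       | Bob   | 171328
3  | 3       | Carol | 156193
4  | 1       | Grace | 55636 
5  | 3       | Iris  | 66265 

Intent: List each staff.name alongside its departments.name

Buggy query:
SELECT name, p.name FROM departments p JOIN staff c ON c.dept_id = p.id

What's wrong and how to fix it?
Bug: 'name' exists in both joined tables, so the database can't tell which one is meant

Fix: Prefix ambiguous columns with the table alias

Corrected query:
SELECT c.name, p.name FROM departments p JOIN staff c ON c.dept_id = p.id

Result:
name  | name   
------+--------
Hank  | Finance
Bob   | Sales  
Carol | Sales  
Grace | Finance
Iris  | Sales  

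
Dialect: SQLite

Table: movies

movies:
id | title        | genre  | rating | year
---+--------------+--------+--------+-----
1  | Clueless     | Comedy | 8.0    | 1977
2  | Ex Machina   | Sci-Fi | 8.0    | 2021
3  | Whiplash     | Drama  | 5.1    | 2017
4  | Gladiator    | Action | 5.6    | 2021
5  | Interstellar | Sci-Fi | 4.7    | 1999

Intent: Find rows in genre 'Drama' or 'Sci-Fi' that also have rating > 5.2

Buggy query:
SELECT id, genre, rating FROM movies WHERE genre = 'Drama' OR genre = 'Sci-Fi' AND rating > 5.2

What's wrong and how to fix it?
Bug: AND binds tighter than OR, so this parses as genre = 'Drama' OR (genre = 'Sci-Fi' AND rating > 5.2)

Fix: Add parentheses around the OR so the AND applies to both alternatives

Corrected query:
SELECT id, genre, rating FROM movies WHERE (genre = 'Drama' OR genre = 'Sci-Fi') AND rating > 5.2

Result:
id | genre  | rating
---+--------+-------
2  | Sci-Fi | 8     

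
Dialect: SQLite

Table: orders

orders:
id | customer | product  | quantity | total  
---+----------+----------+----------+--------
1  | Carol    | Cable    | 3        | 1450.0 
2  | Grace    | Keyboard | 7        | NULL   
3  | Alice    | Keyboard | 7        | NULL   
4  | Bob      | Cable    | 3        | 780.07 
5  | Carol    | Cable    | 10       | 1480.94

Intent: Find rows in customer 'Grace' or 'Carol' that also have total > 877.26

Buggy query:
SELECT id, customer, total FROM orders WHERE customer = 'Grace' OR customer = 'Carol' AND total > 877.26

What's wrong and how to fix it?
Bug: AND binds tighter than OR, so this parses as customer = 'Grace' OR (customer = 'Carol' AND total > 877.26)

Fix: Add parentheses around the OR so the AND applies to both alternatives

Corrected query:
SELECT id, customer, total FROM orders WHERE (customer = 'Grace' OR customer = 'Carol') AND total > 877.26

Result:
id | customer | total  
---+----------+--------
1  | Carol    | 1450   
5  | Carol    | 1480.94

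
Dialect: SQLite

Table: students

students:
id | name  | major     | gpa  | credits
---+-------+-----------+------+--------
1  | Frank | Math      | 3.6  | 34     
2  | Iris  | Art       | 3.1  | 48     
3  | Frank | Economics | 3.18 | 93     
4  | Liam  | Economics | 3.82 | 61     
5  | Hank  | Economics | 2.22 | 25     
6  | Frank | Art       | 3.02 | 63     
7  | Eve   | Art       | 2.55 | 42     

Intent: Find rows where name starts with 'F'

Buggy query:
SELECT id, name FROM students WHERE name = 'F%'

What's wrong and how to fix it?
Bug: Wildcards only work with LIKE; '=' treats '%' as a literal character

Fix: Use LIKE for wildcard pattern matching

Corrected query:
SELECT id, name FROM students WHERE name LIKE 'F%'

Result:
id | name 
---+------
1  | Frank
3  | Frank
6  | Frank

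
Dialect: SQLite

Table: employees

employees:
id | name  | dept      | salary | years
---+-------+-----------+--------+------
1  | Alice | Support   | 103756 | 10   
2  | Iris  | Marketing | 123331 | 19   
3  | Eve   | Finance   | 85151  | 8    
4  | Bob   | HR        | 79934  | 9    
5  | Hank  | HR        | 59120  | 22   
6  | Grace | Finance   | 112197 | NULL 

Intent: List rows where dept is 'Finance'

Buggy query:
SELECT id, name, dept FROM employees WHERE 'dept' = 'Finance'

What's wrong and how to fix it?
Bug: 'dept' in single quotes is a string literal, not the column; the comparison is literal-vs-literal and never true

Fix: Remove the quotes around the column name (or use double quotes for an identifier)

Corrected query:
SELECT id, name, dept FROM employees WHERE dept = 'Finance'

Result:
id | name  | dept   
---+-------+--------
3  | Eve   | Finance
6  | Grace | Finance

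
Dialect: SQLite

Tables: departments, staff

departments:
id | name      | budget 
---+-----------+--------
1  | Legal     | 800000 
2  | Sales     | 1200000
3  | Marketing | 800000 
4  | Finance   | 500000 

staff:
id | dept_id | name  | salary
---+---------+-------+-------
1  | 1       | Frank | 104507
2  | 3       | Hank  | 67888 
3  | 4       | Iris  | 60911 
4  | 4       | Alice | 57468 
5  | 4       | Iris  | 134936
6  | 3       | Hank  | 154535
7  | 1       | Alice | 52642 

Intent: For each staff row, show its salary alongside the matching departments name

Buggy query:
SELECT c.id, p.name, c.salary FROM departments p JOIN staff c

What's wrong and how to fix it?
Bug: Missing join condition: each staff row is matched to all departments rows instead of just its own

Fix: Add ON c.dept_id = p.id to the JOIN

Corrected query:
SELECT c.id, p.name, c.salary FROM departments p JOIN staff c ON c.dept_id = p.id

Result:
id | name      | salary
---+-----------+-------
1  | Legal     | 104507
2  | Marketing | 67888 
3  | Finance   | 60911 
4  | Finance   | 57468 
5  | Finance   | 134936
6  | Marketing | 154535
7  | Legal     | 52642 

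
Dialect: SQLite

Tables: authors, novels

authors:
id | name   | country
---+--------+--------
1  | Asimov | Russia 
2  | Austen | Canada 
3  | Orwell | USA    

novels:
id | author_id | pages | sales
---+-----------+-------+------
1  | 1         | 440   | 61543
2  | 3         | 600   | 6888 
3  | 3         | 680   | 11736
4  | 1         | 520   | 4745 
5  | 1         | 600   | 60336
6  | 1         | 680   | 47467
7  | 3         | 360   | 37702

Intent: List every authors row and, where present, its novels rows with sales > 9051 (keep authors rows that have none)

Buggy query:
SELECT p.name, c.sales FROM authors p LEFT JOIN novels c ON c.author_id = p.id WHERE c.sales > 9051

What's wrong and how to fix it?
Bug: Filtering c.sales in WHERE discards the NULL rows produced by LEFT JOIN, turning it into an inner join

Fix: Move the right-table condition into the ON clause so unmatched parents are kept

Corrected query:
SELECT p.name, c.sales FROM authors p LEFT JOIN novels c ON c.author_id = p.id AND c.sales > 9051

Result:
name   | sales
-------+------
Asimov | 47467
Asimov | 60336
Asimov | 61543
Austen | NULL 
Orwell | 11736
Orwell | 37702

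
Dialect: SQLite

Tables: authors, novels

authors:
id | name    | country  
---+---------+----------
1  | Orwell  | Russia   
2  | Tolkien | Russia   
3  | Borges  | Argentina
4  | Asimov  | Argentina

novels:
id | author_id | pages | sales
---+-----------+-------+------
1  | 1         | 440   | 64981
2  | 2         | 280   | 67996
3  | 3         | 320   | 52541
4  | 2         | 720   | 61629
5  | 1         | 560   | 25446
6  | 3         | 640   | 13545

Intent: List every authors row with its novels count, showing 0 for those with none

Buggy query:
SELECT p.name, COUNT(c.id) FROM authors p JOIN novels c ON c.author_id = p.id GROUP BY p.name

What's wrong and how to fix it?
Bug: An inner join excludes parents with zero children

Fix: Use LEFT JOIN so parents without children still appear (COUNT(c.id) gives 0)

Corrected query:
SELECT p.name, COUNT(c.id) FROM authors p LEFT JOIN novels c ON c.author_id = p.id GROUP BY p.name

Result:
name    | COUNT(c.id)
--------+------------
Asimov  | 0          
Borges  | 2          
Orwell  | 2          
Tolkien | 2          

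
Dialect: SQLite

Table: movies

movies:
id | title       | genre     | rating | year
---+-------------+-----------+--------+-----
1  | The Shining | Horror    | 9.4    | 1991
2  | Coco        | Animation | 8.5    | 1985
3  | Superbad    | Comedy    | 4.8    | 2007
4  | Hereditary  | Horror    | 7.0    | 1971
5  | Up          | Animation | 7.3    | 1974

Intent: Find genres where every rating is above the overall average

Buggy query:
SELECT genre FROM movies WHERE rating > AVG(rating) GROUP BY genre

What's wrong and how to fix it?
Bug: WHERE evaluates per row before aggregation, so AVG() is unavailable

Fix: Use a subquery for AVG and a HAVING MIN(...) filter so the condition holds for every row in the group

Corrected query:
SELECT genre FROM movies GROUP BY genre HAVING MIN(rating) > (SELECT AVG(rating) FROM movies)

Result:
(no rows)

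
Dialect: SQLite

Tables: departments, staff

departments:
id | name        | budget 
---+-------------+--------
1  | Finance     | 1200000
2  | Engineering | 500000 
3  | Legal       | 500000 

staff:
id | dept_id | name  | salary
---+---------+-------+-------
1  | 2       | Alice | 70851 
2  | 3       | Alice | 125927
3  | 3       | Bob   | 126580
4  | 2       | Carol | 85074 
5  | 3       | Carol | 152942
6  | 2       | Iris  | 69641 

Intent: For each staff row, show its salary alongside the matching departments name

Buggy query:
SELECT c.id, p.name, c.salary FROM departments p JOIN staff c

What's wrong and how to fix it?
Bug: Missing join condition: each staff row is matched to all departments rows instead of just its own

Fix: Add ON c.dept_id = p.id to the JOIN

Corrected query:
SELECT c.id, p.name, c.salary FROM departments p JOIN staff c ON c.dept_id = p.id

Result:
id | name        | salary
---+-------------+-------
1  | Engineering | 70851 
2  | Legal       | 125927
3  | Legal       | 126580
4  | Engineering | 85074 
5  | Legal       | 152942
6  | Engineering | 69641 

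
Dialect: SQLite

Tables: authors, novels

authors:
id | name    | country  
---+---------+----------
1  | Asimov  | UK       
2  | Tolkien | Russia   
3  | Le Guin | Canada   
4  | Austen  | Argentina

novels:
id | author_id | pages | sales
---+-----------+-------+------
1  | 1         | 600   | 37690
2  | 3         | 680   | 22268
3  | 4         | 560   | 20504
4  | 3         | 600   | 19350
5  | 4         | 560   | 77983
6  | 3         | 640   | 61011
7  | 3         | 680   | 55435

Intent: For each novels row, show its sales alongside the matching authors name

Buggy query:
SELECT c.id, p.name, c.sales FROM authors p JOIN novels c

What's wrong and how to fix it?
Bug: JOIN with no ON clause produces a cartesian product; every novels row pairs with every authors row

Fix: Add ON c.author_id = p.id to the JOIN

Corrected query:
SELECT c.id, p.name, c.sales FROM authors p JOIN novels c ON c.author_id = p.id

Result:
id | name    | sales
---+---------+------
1  | Asimov  | 37690
2  | Le Guin | 22268
3  | Austen  | 20504
4  | Le Guin | 19350
5  | Austen  | 77983
6  | Le Guin | 61011
7  | Le Guin | 55435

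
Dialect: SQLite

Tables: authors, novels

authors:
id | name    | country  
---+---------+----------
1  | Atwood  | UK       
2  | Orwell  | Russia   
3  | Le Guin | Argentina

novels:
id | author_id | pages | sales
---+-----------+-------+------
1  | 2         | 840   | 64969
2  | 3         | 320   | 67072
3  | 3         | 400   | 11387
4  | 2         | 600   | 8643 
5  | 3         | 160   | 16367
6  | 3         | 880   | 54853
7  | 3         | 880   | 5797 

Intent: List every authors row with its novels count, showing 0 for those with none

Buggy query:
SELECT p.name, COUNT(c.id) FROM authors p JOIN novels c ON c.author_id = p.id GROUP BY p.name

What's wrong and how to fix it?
Bug: INNER JOIN drops authors rows that have no matching novels rows

Fix: Use LEFT JOIN so parents without children still appear (COUNT(c.id) gives 0)

Corrected query:
SELECT p.name, COUNT(c.id) FROM authors p LEFT JOIN novels c ON c.author_id = p.id GROUP BY p.name

Result:
name    | COUNT(c.id)
--------+------------
Atwood  | 0          
Le Guin | 5          
Orwell  | 2          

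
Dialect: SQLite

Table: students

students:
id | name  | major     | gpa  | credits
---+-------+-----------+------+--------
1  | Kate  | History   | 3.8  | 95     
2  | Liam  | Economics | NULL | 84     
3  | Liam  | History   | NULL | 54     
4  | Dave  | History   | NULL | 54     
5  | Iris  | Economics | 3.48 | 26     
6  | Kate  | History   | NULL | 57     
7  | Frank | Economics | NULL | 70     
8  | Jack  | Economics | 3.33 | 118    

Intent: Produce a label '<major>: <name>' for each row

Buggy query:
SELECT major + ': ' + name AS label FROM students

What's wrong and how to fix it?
Bug: SQLite uses || for string concatenation; + coerces text to numbers (yielding 0)

Fix: Replace + with || to concatenate text

Corrected query:
SELECT major || ': ' || name AS label FROM students

Result:
label           
----------------
History: Kate   
Economics: Liam 
History: Liam   
History: Dave   
Economics: Iris 
History: Kate   
Economics: Frank
Economics: Jack 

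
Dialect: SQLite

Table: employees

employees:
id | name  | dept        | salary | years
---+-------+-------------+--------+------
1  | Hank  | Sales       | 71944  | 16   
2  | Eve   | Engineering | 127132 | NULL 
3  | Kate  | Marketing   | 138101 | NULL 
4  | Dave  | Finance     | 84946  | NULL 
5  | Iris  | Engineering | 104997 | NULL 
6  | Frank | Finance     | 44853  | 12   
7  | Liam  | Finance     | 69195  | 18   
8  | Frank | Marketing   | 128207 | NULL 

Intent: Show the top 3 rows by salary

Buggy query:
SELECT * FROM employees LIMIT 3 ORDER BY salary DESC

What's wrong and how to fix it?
Bug: ORDER BY cannot follow LIMIT; LIMIT is the final clause

Fix: Sort with ORDER BY, then apply LIMIT

Corrected query:
SELECT * FROM employees ORDER BY salary DESC LIMIT 3

Result:
id | name  | dept        | salary | years
---+-------+-------------+--------+------
3  | Kate  | Marketing   | 138101 | NULL 
8  | Frank | Marketing   | 128207 | NULL 
2  | Eve   | Engineering | 127132 | NULL 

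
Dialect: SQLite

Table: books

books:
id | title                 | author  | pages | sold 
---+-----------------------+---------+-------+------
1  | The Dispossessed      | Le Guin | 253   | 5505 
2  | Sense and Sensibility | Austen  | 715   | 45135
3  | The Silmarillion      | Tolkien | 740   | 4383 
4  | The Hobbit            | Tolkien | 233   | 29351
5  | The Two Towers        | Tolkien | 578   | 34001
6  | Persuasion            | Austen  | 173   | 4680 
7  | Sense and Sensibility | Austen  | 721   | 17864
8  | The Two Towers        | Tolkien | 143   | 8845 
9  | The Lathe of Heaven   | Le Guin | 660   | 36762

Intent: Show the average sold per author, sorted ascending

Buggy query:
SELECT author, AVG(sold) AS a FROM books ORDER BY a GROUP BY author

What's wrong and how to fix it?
Bug: GROUP BY must precede ORDER BY

Fix: Reorder: SELECT … FROM … GROUP BY … ORDER BY …

Corrected query:
SELECT author, AVG(sold) AS a FROM books GROUP BY author ORDER BY a

Result:
author  | a           
--------+-------------
Tolkien | 19145       
Le Guin | 21133.5     
Austen  | 22559.666667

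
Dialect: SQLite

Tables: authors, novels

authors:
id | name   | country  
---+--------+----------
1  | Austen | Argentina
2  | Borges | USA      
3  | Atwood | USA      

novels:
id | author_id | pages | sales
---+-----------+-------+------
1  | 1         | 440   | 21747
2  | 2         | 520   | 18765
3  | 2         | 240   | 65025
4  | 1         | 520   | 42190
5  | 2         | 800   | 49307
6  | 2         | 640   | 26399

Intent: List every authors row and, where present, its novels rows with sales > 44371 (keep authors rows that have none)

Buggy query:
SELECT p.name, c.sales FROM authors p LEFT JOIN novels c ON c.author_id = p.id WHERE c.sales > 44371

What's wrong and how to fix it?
Bug: A WHERE condition on the right-hand table after LEFT JOIN drops unmatched parents

Fix: Move the right-table condition into the ON clause so unmatched parents are kept

Corrected query:
SELECT p.name, c.sales FROM authors p LEFT JOIN novels c ON c.author_id = p.id AND c.sales > 44371

Result:
name   | sales
-------+------
Austen | NULL 
Borges | 49307
Borges | 65025
Atwood | NULL 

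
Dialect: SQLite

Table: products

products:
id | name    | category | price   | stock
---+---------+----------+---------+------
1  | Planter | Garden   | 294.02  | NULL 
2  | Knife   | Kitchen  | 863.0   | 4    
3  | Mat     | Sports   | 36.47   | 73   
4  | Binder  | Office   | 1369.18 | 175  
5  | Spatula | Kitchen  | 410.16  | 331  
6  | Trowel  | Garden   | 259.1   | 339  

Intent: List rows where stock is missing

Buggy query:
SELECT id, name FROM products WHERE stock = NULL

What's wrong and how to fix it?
Bug: '= NULL' is always unknown in SQL three-valued logic, so no rows match

Fix: Replace '= NULL' with 'IS NULL'

Corrected query:
SELECT id, name FROM products WHERE stock IS NULL

Result:
id | name   
---+--------
1  | Planter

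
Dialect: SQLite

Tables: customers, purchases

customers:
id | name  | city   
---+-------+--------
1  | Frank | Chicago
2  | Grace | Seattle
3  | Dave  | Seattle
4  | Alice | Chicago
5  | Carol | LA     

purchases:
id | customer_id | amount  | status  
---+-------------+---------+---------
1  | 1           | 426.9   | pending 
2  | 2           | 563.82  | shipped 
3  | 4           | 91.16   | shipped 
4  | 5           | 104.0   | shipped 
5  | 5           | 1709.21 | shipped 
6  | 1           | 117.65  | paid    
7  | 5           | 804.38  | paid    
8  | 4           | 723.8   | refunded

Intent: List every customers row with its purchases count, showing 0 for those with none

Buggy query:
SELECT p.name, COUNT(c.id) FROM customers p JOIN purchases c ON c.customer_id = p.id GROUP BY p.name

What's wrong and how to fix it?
Bug: INNER JOIN drops customers rows that have no matching purchases rows

Fix: Use LEFT JOIN so parents without children still appear (COUNT(c.id) gives 0)

Corrected query:
SELECT p.name, COUNT(c.id) FROM customers p LEFT JOIN purchases c ON c.customer_id = p.id GROUP BY p.name

Result:
name  | COUNT(c.id)
------+------------
Alice | 2          
Carol | 3          
Dave  | 0          
Frank | 2          
Grace | 1          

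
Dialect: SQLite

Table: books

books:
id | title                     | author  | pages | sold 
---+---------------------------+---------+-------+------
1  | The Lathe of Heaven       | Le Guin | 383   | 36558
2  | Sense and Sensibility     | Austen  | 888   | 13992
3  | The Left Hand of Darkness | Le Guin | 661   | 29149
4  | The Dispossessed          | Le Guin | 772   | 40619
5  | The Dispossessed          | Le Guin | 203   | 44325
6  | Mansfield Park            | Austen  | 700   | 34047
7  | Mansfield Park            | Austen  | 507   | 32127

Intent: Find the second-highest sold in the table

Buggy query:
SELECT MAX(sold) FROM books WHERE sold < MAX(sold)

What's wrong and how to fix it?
Bug: MAX(sold) on the right of the comparison is an aggregate-in-WHERE error

Fix: Put the inner MAX in a scalar subquery

Corrected query:
SELECT MAX(sold) FROM books WHERE sold < (SELECT MAX(sold) FROM books)

Result:
MAX(sold)
---------
40619    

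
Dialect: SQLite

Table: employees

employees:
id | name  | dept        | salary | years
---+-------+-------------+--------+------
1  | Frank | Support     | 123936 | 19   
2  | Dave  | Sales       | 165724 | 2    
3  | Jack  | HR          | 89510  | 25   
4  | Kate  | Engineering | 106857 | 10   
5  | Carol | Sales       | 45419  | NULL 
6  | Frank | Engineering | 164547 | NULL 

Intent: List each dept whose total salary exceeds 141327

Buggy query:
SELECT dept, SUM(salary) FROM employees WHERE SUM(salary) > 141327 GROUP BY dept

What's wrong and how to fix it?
Bug: SUM(salary) is an aggregate, but WHERE filters rows before aggregation

Fix: Move the aggregate condition to a HAVING clause

Corrected query:
SELECT dept, SUM(salary) FROM employees GROUP BY dept HAVING SUM(salary) > 141327

Result:
dept        | SUM(salary)
------------+------------
Engineering | 271404     
Sales       | 211143     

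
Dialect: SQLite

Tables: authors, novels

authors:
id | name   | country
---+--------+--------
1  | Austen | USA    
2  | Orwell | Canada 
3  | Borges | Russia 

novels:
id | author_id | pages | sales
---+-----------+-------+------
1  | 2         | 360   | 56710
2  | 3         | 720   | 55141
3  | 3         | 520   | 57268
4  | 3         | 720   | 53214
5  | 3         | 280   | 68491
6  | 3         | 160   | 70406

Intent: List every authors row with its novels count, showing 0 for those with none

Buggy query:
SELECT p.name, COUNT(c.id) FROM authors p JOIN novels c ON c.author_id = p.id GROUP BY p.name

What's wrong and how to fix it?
Bug: An inner join excludes parents with zero children

Fix: Use LEFT JOIN so parents without children still appear (COUNT(c.id) gives 0)

Corrected query:
SELECT p.name, COUNT(c.id) FROM authors p LEFT JOIN novels c ON c.author_id = p.id GROUP BY p.name

Result:
name   | COUNT(c.id)
-------+------------
Austen | 0          
Borges | 5          
Orwell | 1          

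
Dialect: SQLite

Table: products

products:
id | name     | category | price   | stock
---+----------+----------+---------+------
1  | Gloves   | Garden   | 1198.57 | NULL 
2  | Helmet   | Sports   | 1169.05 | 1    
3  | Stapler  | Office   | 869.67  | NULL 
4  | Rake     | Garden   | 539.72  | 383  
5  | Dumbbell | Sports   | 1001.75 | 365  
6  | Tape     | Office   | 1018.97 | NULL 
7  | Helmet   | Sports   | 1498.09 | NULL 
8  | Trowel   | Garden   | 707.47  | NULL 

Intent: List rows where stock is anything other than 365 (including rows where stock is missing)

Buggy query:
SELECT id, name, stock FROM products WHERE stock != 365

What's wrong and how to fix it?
Bug: 'stock != 365' is unknown when stock is NULL, so NULL rows are silently excluded

Fix: Add an explicit OR stock IS NULL to include the missing-value rows

Corrected query:
SELECT id, name, stock FROM products WHERE stock != 365 OR stock IS NULL

Result:
id | name    | stock
---+---------+------
1  | Gloves  | NULL 
2  | Helmet  | 1    
3  | Stapler | NULL 
4  | Rake    | 383  
6  | Tape    | NULL 
7  | Helmet  | NULL 
8  | Trowel  | NULL 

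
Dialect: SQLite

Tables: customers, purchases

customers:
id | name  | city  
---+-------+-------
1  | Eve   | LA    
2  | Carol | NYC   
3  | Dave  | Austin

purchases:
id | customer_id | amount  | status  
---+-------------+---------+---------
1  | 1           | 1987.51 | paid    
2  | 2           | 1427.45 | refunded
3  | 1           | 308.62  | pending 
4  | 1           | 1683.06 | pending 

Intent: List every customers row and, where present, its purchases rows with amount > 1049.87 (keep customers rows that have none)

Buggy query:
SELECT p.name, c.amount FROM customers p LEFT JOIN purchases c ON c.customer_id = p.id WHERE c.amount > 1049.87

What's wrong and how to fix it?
Bug: Filtering c.amount in WHERE discards the NULL rows produced by LEFT JOIN, turning it into an inner join

Fix: Put 'c.amount > 1049.87' in the JOIN's ON clause instead of WHERE

Corrected query:
SELECT p.name, c.amount FROM customers p LEFT JOIN purchases c ON c.customer_id = p.id AND c.amount > 1049.87

Result:
name  | amount 
------+--------
Eve   | 1683.06
Eve   | 1987.51
Carol | 1427.45
Dave  | NULL   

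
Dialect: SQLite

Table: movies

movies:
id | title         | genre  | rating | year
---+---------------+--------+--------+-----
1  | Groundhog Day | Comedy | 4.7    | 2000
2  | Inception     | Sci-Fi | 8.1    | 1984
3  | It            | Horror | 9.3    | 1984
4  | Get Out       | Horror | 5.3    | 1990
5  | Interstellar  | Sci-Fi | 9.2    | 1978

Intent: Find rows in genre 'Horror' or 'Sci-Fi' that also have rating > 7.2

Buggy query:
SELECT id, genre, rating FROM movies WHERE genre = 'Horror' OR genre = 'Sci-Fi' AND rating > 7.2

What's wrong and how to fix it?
Bug: AND binds tighter than OR, so this parses as genre = 'Horror' OR (genre = 'Sci-Fi' AND rating > 7.2)

Fix: Group the OR with parentheses (or use IN), then AND the threshold

Corrected query:
SELECT id, genre, rating FROM movies WHERE (genre = 'Horror' OR genre = 'Sci-Fi') AND rating > 7.2

Result:
id | genre  | rating
---+--------+-------
2  | Sci-Fi | 8.1   
3  | Horror | 9.3   
5  | Sci-Fi | 9.2   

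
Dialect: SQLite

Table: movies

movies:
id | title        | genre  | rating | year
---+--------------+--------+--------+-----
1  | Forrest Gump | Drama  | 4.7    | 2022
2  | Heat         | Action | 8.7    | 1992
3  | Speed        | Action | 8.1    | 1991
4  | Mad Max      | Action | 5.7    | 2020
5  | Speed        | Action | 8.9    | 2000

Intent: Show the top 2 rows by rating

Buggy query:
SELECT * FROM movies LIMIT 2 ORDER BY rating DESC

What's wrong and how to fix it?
Bug: LIMIT must come after ORDER BY

Fix: Sort with ORDER BY, then apply LIMIT

Corrected query:
SELECT * FROM movies ORDER BY rating DESC LIMIT 2

Result:
id | title | genre  | rating | year
---+-------+--------+--------+-----
5  | Speed | Action | 8.9    | 2000
2  | Heat  | Action | 8.7    | 1992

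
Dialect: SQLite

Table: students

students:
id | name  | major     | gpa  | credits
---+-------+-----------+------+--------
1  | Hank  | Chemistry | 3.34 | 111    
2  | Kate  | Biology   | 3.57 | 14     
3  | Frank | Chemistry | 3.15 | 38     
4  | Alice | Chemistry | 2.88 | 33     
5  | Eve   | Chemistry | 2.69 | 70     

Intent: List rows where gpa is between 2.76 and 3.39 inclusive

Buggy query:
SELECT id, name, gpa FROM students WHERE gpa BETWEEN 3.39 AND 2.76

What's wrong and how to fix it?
Bug: The bounds are reversed; BETWEEN a AND b requires a <= b to match anything

Fix: Swap the bounds so the smaller value comes first

Corrected query:
SELECT id, name, gpa FROM students WHERE gpa BETWEEN 2.76 AND 3.39

Result:
id | name  | gpa 
---+-------+-----
1  | Hank  | 3.34
3  | Frank | 3.15
4  | Alice | 2.88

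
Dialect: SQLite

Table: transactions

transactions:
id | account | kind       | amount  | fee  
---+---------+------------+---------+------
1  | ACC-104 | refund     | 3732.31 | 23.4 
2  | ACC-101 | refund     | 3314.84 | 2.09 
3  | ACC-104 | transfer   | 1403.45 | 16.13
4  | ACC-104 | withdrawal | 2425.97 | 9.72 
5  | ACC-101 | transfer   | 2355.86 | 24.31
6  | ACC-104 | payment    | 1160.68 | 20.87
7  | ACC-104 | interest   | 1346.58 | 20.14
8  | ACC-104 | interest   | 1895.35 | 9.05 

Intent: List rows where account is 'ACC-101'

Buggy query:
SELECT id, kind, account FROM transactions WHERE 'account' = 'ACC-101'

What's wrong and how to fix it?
Bug: 'account' in single quotes is a string literal, not the column; the comparison is literal-vs-literal and never true

Fix: Reference the column as account without single quotes

Corrected query:
SELECT id, kind, account FROM transactions WHERE account = 'ACC-101'

Result:
id | kind     | account
---+----------+--------
2  | refund   | ACC-101
5  | transfer | ACC-101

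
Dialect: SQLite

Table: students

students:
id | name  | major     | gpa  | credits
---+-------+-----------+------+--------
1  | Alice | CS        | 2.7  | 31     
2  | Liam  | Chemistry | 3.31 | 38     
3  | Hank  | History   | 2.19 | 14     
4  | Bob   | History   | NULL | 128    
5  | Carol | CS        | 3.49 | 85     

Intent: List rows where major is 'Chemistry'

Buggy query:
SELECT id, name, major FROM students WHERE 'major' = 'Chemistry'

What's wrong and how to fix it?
Bug: 'major' in single quotes is a string literal, not the column; the comparison is literal-vs-literal and never true

Fix: Reference the column as major without single quotes

Corrected query:
SELECT id, name, major FROM students WHERE major = 'Chemistry'

Result:
id | name | major    
---+------+----------
2  | Liam | Chemistry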